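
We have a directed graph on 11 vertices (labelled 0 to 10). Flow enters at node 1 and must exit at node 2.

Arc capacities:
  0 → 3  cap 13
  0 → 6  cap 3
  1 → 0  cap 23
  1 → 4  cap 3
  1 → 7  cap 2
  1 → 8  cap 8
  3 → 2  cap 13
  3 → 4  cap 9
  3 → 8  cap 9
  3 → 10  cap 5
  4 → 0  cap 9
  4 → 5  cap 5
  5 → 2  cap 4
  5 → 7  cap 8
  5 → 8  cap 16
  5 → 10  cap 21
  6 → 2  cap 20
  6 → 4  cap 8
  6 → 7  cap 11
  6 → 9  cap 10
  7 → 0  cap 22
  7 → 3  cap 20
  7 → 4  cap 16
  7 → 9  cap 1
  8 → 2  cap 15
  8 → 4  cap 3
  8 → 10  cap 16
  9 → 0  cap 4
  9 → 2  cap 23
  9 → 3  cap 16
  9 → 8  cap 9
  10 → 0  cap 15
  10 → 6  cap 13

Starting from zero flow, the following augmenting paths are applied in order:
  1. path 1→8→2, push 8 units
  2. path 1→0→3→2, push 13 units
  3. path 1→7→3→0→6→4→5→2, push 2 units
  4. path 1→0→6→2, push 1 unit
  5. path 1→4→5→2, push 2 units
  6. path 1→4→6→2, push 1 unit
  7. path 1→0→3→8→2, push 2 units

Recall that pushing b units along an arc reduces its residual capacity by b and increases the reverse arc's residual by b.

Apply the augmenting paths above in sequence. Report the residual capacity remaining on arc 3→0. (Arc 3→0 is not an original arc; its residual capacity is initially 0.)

after path 1 (1→8→2, push 8): res(3,0)=0
after path 2 (1→0→3→2, push 13): res(3,0)=13
after path 3 (1→7→3→0→6→4→5→2, push 2): res(3,0)=11
after path 4 (1→0→6→2, push 1): res(3,0)=11
after path 5 (1→4→5→2, push 2): res(3,0)=11
after path 6 (1→4→6→2, push 1): res(3,0)=11
after path 7 (1→0→3→8→2, push 2): res(3,0)=13

Residual capacity of (3,0): 13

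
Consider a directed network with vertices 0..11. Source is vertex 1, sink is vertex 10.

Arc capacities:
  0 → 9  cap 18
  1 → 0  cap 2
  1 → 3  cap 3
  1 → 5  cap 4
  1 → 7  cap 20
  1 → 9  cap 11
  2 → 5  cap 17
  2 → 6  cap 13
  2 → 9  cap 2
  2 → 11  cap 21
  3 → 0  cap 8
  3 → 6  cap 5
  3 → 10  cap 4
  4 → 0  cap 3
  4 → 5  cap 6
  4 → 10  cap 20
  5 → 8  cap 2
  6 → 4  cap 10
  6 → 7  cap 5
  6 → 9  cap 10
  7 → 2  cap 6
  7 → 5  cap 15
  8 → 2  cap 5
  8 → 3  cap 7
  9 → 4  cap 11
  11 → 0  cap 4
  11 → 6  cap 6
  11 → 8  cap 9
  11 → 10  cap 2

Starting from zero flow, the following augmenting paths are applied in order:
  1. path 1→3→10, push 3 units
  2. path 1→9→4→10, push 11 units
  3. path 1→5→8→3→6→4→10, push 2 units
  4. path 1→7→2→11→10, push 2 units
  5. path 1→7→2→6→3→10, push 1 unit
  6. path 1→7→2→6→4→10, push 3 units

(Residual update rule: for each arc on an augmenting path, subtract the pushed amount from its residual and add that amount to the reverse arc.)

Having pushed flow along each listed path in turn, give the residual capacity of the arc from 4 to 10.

Residual capacity of (4,10): 4

after path 1 (1→3→10, push 3): res(4,10)=20
after path 2 (1→9→4→10, push 11): res(4,10)=9
after path 3 (1→5→8→3→6→4→10, push 2): res(4,10)=7
after path 4 (1→7→2→11→10, push 2): res(4,10)=7
after path 5 (1→7→2→6→3→10, push 1): res(4,10)=7
after path 6 (1→7→2→6→4→10, push 3): res(4,10)=4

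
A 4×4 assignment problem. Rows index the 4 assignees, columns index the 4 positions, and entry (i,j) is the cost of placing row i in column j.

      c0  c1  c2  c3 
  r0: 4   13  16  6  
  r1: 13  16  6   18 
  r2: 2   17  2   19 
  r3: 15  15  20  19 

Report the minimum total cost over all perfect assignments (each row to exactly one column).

Minimum assignment cost: 29

optimal assignment: row0→col3 (cost 6), row1→col2 (cost 6), row2→col0 (cost 2), row3→col1 (cost 15)
total = 6 + 6 + 2 + 15 = 29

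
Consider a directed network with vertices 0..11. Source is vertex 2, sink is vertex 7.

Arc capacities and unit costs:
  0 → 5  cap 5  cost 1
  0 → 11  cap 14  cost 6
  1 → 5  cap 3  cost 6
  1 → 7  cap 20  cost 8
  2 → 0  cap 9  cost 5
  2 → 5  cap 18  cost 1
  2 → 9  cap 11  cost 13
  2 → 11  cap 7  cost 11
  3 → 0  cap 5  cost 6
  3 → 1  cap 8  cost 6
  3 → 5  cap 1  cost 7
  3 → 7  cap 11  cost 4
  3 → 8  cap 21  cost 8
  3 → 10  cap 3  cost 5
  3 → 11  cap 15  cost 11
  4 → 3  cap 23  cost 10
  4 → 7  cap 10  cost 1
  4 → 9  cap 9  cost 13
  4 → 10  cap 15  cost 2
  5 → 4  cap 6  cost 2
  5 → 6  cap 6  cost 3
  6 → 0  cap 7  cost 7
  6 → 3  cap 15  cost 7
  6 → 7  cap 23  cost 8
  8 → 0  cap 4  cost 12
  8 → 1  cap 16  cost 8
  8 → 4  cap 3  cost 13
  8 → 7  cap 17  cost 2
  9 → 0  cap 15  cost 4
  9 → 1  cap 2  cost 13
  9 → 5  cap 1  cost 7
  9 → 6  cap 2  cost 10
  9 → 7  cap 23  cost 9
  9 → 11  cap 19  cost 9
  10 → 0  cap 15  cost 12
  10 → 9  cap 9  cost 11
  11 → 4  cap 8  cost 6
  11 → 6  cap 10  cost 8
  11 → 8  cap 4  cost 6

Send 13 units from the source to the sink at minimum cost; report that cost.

Minimum cost for 13 units: 114

shortest-cost path #1: 2→5→4→7 push 6 @ unit cost 4 (adds 24)
shortest-cost path #2: 2→5→6→7 push 6 @ unit cost 12 (adds 72)
shortest-cost path #3: 2→11→4→7 push 1 @ unit cost 18 (adds 18)
total cost = 114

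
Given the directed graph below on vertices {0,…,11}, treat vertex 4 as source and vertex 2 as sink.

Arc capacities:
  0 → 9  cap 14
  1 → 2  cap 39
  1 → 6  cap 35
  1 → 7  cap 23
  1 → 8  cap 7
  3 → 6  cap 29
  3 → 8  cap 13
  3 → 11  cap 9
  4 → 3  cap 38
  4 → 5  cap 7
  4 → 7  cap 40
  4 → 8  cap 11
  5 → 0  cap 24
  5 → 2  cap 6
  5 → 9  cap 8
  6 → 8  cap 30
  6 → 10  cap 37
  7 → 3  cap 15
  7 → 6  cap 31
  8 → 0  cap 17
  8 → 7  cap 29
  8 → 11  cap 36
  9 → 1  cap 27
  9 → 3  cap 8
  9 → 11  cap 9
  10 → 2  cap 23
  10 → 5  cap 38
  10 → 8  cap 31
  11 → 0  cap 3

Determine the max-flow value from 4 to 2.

augment #1: 4→5→2 bottleneck 6, total now 6
augment #2: 4→3→6→10→2 bottleneck 23, total now 29
augment #3: 4→5→9→1→2 bottleneck 1, total now 30
augment #4: 4→8→0→9→1→2 bottleneck 11, total now 41
augment #5: 4→3→8→0→9→1→2 bottleneck 3, total now 44
augment #6: 4→3→6→10→5→9→1→2 bottleneck 6, total now 50
augment #7: 4→7→6→10→5→9→1→2 bottleneck 1, total now 51

Maximum flow value: 51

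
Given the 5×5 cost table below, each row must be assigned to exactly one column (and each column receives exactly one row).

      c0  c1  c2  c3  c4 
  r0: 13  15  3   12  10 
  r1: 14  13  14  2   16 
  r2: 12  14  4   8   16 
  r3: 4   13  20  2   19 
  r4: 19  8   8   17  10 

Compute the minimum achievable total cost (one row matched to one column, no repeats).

Minimum assignment cost: 28

optimal assignment: row0→col4 (cost 10), row1→col3 (cost 2), row2→col2 (cost 4), row3→col0 (cost 4), row4→col1 (cost 8)
total = 10 + 2 + 4 + 4 + 8 = 28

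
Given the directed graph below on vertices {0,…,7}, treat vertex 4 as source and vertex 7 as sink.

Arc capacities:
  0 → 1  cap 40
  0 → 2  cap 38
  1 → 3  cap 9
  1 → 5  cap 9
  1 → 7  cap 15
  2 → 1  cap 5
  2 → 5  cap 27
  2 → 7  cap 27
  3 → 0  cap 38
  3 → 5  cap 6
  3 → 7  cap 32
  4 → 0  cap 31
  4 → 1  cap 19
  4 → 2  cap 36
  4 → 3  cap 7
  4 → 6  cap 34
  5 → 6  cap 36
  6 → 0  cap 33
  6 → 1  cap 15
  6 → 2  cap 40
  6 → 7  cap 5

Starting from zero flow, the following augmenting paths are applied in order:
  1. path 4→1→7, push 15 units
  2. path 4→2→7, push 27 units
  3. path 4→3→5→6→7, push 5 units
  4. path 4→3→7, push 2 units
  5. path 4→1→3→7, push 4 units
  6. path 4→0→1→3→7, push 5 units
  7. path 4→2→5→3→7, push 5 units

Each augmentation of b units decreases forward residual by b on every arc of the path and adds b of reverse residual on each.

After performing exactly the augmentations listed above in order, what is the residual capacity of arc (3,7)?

Residual capacity of (3,7): 16

after path 1 (4→1→7, push 15): res(3,7)=32
after path 2 (4→2→7, push 27): res(3,7)=32
after path 3 (4→3→5→6→7, push 5): res(3,7)=32
after path 4 (4→3→7, push 2): res(3,7)=30
after path 5 (4→1→3→7, push 4): res(3,7)=26
after path 6 (4→0→1→3→7, push 5): res(3,7)=21
after path 7 (4→2→5→3→7, push 5): res(3,7)=16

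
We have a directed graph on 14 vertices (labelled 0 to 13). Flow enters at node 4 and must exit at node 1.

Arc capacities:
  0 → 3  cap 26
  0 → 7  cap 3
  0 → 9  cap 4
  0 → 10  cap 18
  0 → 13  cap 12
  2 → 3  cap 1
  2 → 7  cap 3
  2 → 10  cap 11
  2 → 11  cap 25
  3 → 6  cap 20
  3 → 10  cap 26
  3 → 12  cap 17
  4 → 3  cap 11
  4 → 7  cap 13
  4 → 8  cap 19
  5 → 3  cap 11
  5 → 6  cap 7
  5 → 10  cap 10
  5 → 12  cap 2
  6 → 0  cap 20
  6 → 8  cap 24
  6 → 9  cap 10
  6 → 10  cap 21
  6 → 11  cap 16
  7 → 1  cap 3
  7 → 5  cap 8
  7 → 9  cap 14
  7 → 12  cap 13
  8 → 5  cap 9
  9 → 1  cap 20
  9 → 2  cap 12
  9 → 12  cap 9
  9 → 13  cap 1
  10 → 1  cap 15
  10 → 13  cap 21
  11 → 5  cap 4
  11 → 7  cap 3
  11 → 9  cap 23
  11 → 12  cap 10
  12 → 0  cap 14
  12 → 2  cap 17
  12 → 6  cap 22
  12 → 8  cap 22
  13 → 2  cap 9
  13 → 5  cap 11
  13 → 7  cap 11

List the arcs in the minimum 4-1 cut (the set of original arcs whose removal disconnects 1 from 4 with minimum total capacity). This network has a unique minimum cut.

Min-cut arcs: {(4,3), (4,7), (8,5)} (total capacity 33)

augment #1: 4→7→1 push 3
augment #2: 4→3→10→1 push 11
augment #3: 4→7→9→1 push 10
augment #4: 4→8→5→10→1 push 4
augment #5: 4→8→5→6→9→1 push 5
max flow = 33; residual-reachable set from 4 gives S-side
cut edges (S→T): {(4,3), (4,7), (8,5)} total cap 33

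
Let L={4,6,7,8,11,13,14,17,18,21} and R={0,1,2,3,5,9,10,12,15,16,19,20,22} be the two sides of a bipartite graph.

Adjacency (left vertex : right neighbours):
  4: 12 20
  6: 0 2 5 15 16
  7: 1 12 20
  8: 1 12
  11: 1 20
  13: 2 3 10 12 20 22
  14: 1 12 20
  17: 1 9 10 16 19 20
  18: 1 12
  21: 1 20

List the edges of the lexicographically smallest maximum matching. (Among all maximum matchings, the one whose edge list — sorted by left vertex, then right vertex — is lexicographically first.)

Lex-smallest maximum matching: {(4,12), (6,0), (7,1), (11,20), (13,2), (17,9)}

|M| = 6 (so the lex-smallest maximum matching has 6 edges)
process left vertices in ascending order; for each, take the smallest-labelled available neighbour that still permits 6 edges overall, or leave it unmatched if none does
lex-smallest matching: {4-12, 6-0, 7-1, 11-20, 13-2, 17-9}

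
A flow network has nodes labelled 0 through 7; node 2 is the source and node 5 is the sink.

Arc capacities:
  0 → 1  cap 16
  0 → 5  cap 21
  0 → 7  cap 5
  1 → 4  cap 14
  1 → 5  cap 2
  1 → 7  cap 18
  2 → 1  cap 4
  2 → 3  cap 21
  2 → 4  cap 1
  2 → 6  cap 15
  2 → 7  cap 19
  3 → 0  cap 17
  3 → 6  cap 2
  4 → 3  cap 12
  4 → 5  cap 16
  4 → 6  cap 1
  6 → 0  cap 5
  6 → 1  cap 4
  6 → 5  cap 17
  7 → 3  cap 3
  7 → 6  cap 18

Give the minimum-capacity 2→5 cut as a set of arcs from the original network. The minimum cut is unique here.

augment #1: 2→1→5 push 2
augment #2: 2→4→5 push 1
augment #3: 2→6→5 push 15
augment #4: 2→1→4→5 push 2
augment #5: 2→3→0→5 push 17
augment #6: 2→3→6→5 push 2
augment #7: 2→7→6→0→5 push 4
augment #8: 2→7→6→1→4→5 push 4
augment #9: 2→7→6→0→1→4→5 push 1
max flow = 48; residual-reachable set from 2 gives S-side
cut edges (S→T): {(2,1), (2,4), (3,0), (6,0), (6,1), (6,5)} total cap 48

Min-cut arcs: {(2,1), (2,4), (3,0), (6,0), (6,1), (6,5)} (total capacity 48)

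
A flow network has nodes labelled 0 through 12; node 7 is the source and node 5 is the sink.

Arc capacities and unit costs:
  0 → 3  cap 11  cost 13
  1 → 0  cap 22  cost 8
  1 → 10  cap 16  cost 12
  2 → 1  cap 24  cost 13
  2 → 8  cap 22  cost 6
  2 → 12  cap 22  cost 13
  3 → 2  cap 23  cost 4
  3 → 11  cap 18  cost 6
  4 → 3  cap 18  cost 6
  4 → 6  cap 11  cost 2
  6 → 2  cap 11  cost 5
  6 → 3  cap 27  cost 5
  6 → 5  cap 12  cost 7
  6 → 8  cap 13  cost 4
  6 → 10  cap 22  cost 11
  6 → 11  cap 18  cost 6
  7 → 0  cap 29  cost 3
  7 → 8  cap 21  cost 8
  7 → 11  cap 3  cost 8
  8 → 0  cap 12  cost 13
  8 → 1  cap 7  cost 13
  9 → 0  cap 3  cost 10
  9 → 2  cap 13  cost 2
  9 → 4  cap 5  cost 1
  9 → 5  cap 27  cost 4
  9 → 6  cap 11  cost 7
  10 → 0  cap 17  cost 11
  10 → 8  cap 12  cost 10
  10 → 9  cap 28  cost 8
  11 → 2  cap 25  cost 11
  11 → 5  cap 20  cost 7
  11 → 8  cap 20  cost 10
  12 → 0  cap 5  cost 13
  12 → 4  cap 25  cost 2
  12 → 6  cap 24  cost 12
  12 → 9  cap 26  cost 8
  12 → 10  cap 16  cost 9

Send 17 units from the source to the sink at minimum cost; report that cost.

Minimum cost for 17 units: 499

shortest-cost path #1: 7→11→5 push 3 @ unit cost 15 (adds 45)
shortest-cost path #2: 7→0→3→11→5 push 11 @ unit cost 29 (adds 319)
shortest-cost path #3: 7→8→1→10→9→5 push 3 @ unit cost 45 (adds 135)
total cost = 499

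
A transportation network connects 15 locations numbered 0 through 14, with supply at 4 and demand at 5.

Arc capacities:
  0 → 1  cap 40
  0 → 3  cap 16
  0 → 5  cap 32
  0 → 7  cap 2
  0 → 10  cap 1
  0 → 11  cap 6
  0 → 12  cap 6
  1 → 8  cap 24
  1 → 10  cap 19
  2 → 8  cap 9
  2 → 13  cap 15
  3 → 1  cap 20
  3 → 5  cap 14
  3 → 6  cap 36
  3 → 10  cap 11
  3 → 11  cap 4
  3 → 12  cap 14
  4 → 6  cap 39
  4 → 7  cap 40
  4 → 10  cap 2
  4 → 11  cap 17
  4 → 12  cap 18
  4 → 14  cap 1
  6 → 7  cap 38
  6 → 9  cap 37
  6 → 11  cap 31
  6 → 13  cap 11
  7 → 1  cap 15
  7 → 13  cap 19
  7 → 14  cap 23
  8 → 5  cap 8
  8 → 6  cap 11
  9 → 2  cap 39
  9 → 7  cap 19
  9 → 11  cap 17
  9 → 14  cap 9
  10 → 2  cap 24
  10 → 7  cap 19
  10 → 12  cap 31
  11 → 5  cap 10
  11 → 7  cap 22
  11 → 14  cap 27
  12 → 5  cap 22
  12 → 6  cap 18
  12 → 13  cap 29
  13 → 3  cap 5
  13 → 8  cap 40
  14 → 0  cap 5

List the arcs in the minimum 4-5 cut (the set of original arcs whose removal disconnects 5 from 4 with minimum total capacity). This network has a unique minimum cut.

Min-cut arcs: {(8,5), (11,5), (12,5), (13,3), (14,0)} (total capacity 50)

augment #1: 4→11→5 push 10
augment #2: 4→12→5 push 18
augment #3: 4→10→12→5 push 2
augment #4: 4→14→0→5 push 1
augment #5: 4→6→13→3→5 push 5
augment #6: 4→6→13→8→5 push 6
augment #7: 4→7→1→8→5 push 2
augment #8: 4→7→14→0→5 push 4
augment #9: 4→7→1→10→12→5 push 2
max flow = 50; residual-reachable set from 4 gives S-side
cut edges (S→T): {(8,5), (11,5), (12,5), (13,3), (14,0)} total cap 50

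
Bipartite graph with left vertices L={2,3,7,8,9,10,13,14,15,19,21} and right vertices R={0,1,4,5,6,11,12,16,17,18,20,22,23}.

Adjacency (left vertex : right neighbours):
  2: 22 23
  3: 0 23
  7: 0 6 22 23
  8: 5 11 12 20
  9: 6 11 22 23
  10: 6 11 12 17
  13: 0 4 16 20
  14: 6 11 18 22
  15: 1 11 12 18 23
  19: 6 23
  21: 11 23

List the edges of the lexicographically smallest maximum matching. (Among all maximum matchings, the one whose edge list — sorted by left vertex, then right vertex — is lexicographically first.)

Lex-smallest maximum matching: {(2,22), (3,0), (7,6), (8,5), (9,11), (10,12), (13,4), (14,18), (15,1), (19,23)}

|M| = 10 (so the lex-smallest maximum matching has 10 edges)
process left vertices in ascending order; for each, take the smallest-labelled available neighbour that still permits 10 edges overall, or leave it unmatched if none does
lex-smallest matching: {2-22, 3-0, 7-6, 8-5, 9-11, 10-12, 13-4, 14-18, 15-1, 19-23}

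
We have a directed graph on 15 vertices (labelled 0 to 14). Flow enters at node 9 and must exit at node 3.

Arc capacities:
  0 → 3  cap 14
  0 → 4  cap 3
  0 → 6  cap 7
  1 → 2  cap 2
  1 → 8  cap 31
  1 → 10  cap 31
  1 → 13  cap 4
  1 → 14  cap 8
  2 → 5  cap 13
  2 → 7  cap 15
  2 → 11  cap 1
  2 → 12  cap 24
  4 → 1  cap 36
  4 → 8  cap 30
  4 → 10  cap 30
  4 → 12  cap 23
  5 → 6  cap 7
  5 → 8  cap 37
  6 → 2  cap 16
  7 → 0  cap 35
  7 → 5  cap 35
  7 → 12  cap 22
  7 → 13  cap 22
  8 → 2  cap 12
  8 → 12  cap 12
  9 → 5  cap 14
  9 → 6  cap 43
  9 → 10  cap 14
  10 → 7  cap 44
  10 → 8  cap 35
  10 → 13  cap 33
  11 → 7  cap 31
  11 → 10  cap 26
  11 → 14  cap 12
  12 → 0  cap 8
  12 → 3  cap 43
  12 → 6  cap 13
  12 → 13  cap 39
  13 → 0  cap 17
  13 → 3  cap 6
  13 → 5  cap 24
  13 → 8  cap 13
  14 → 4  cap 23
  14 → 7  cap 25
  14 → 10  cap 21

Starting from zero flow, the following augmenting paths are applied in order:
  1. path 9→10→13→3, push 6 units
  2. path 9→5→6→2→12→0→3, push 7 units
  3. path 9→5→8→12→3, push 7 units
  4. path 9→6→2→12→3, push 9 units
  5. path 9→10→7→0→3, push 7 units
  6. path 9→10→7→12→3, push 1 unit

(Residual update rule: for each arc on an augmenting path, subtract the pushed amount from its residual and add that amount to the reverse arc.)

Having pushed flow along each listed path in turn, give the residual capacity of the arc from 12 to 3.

after path 1 (9→10→13→3, push 6): res(12,3)=43
after path 2 (9→5→6→2→12→0→3, push 7): res(12,3)=43
after path 3 (9→5→8→12→3, push 7): res(12,3)=36
after path 4 (9→6→2→12→3, push 9): res(12,3)=27
after path 5 (9→10→7→0→3, push 7): res(12,3)=27
after path 6 (9→10→7→12→3, push 1): res(12,3)=26

Residual capacity of (12,3): 26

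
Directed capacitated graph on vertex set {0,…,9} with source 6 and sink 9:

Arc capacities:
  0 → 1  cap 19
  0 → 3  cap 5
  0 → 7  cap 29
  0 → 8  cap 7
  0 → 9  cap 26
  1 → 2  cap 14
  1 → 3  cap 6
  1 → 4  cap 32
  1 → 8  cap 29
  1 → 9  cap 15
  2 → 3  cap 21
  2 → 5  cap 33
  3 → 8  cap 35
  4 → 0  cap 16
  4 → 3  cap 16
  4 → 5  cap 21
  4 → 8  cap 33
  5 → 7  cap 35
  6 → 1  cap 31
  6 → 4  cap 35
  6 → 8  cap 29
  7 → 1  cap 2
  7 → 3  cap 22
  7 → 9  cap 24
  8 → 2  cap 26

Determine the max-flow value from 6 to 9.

augment #1: 6→1→9 bottleneck 15, total now 15
augment #2: 6→4→0→9 bottleneck 16, total now 31
augment #3: 6→4→5→7→9 bottleneck 19, total now 50
augment #4: 6→1→2→5→7→9 bottleneck 5, total now 55

Maximum flow value: 55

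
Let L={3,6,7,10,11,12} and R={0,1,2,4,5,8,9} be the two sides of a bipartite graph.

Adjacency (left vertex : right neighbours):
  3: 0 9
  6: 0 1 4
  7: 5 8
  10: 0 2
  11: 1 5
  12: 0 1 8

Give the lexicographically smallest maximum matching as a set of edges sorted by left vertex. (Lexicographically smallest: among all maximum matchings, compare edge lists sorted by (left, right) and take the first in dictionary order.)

|M| = 6 (so the lex-smallest maximum matching has 6 edges)
process left vertices in ascending order; for each, take the smallest-labelled available neighbour that still permits 6 edges overall, or leave it unmatched if none does
lex-smallest matching: {3-0, 6-4, 7-5, 10-2, 11-1, 12-8}

Lex-smallest maximum matching: {(3,0), (6,4), (7,5), (10,2), (11,1), (12,8)}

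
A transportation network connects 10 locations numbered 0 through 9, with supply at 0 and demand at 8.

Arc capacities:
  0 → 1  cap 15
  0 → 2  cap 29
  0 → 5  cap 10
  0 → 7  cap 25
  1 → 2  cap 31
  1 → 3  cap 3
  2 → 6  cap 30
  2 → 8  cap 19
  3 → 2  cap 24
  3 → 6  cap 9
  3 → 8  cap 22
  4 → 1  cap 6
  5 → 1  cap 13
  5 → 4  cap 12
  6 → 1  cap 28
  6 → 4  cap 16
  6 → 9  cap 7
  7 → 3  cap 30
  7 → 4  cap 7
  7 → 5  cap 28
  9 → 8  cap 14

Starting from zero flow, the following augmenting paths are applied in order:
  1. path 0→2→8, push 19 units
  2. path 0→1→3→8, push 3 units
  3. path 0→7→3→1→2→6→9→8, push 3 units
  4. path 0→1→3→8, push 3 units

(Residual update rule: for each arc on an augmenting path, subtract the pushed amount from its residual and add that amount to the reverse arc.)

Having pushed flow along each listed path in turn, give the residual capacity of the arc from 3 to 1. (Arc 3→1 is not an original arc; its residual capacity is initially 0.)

Residual capacity of (3,1): 3

after path 1 (0→2→8, push 19): res(3,1)=0
after path 2 (0→1→3→8, push 3): res(3,1)=3
after path 3 (0→7→3→1→2→6→9→8, push 3): res(3,1)=0
after path 4 (0→1→3→8, push 3): res(3,1)=3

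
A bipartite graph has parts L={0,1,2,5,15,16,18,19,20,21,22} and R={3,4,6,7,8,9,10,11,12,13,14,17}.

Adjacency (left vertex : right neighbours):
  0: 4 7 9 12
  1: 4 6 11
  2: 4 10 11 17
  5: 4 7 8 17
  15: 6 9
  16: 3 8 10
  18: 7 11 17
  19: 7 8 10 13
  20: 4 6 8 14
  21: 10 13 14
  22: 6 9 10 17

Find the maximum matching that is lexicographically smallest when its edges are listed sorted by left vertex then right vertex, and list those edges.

Lex-smallest maximum matching: {(0,4), (1,6), (2,10), (5,7), (15,9), (16,3), (18,11), (19,8), (20,14), (21,13), (22,17)}

|M| = 11 (so the lex-smallest maximum matching has 11 edges)
process left vertices in ascending order; for each, take the smallest-labelled available neighbour that still permits 11 edges overall, or leave it unmatched if none does
lex-smallest matching: {0-4, 1-6, 2-10, 5-7, 15-9, 16-3, 18-11, 19-8, 20-14, 21-13, 22-17}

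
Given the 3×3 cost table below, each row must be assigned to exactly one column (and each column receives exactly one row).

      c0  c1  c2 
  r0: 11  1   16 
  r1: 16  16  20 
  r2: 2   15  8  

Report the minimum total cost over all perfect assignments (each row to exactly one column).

optimal assignment: row0→col1 (cost 1), row1→col2 (cost 20), row2→col0 (cost 2)
total = 1 + 20 + 2 = 23

Minimum assignment cost: 23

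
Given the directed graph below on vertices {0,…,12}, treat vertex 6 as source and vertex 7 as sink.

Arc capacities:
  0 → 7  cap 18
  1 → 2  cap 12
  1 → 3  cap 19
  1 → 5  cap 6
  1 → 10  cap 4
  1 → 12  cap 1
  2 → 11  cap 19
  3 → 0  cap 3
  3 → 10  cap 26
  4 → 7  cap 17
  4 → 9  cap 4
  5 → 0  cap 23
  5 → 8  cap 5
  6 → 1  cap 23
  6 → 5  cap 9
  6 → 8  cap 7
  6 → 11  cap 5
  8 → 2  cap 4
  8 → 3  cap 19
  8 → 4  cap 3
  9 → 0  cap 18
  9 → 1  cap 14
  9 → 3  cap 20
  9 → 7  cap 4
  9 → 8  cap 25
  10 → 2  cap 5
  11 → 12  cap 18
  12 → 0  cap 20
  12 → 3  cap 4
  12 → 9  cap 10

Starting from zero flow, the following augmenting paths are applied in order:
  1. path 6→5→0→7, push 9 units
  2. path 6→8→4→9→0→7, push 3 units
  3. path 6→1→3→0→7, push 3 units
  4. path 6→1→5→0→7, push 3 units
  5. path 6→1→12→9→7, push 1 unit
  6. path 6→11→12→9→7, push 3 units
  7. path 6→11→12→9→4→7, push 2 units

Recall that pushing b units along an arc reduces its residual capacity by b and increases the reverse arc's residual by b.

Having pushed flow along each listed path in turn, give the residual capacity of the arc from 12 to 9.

after path 1 (6→5→0→7, push 9): res(12,9)=10
after path 2 (6→8→4→9→0→7, push 3): res(12,9)=10
after path 3 (6→1→3→0→7, push 3): res(12,9)=10
after path 4 (6→1→5→0→7, push 3): res(12,9)=10
after path 5 (6→1→12→9→7, push 1): res(12,9)=9
after path 6 (6→11→12→9→7, push 3): res(12,9)=6
after path 7 (6→11→12→9→4→7, push 2): res(12,9)=4

Residual capacity of (12,9): 4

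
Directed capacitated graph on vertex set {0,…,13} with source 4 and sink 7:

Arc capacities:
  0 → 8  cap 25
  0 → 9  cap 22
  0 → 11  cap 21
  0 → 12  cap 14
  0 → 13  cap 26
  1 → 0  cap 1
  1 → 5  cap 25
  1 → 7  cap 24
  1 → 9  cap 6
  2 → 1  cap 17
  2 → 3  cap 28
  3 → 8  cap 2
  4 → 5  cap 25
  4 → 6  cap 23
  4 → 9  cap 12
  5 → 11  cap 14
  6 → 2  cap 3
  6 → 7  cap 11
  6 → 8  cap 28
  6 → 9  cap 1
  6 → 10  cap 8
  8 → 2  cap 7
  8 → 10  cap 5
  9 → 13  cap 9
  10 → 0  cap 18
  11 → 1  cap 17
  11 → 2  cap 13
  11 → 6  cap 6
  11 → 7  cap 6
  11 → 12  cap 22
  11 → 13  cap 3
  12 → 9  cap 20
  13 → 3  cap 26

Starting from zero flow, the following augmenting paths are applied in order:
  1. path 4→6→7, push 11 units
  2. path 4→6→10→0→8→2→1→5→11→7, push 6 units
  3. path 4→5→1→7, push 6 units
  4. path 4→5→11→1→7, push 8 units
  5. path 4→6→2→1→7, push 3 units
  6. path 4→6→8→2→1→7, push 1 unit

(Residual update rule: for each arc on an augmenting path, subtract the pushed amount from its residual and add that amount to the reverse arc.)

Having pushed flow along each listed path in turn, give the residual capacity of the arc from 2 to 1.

Residual capacity of (2,1): 7

after path 1 (4→6→7, push 11): res(2,1)=17
after path 2 (4→6→10→0→8→2→1→5→11→7, push 6): res(2,1)=11
after path 3 (4→5→1→7, push 6): res(2,1)=11
after path 4 (4→5→11→1→7, push 8): res(2,1)=11
after path 5 (4→6→2→1→7, push 3): res(2,1)=8
after path 6 (4→6→8→2→1→7, push 1): res(2,1)=7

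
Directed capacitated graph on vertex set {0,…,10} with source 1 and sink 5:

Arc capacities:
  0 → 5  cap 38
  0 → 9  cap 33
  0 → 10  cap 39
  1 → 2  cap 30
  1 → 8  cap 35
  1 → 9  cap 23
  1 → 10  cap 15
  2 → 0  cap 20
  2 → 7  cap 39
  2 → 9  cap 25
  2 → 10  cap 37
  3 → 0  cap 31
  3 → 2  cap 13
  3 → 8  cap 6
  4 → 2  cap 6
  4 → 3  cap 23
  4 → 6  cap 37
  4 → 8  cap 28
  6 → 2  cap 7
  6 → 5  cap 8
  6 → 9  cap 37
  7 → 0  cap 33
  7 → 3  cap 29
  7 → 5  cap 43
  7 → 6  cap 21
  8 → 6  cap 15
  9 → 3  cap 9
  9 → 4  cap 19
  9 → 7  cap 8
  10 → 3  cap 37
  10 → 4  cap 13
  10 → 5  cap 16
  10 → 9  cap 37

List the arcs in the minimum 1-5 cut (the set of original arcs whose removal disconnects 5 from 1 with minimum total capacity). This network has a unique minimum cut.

Min-cut arcs: {(1,2), (1,9), (1,10), (8,6)} (total capacity 83)

augment #1: 1→10→5 push 15
augment #2: 1→2→0→5 push 20
augment #3: 1→2→7→5 push 10
augment #4: 1→8→6→5 push 8
augment #5: 1→9→7→5 push 8
augment #6: 1→9→3→0→5 push 9
augment #7: 1→8→6→2→7→5 push 7
augment #8: 1→9→4→2→7→5 push 6
max flow = 83; residual-reachable set from 1 gives S-side
cut edges (S→T): {(1,2), (1,9), (1,10), (8,6)} total cap 83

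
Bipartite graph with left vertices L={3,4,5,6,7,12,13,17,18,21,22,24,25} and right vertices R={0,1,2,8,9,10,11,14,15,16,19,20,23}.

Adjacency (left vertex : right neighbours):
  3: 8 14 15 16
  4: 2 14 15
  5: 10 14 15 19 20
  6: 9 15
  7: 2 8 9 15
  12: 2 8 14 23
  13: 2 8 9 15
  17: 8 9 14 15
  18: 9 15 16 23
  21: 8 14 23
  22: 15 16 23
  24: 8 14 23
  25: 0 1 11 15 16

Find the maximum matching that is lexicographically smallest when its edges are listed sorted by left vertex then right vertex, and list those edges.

|M| = 9 (so the lex-smallest maximum matching has 9 edges)
process left vertices in ascending order; for each, take the smallest-labelled available neighbour that still permits 9 edges overall, or leave it unmatched if none does
lex-smallest matching: {3-8, 4-2, 5-10, 6-9, 7-15, 12-14, 18-16, 21-23, 25-0}

Lex-smallest maximum matching: {(3,8), (4,2), (5,10), (6,9), (7,15), (12,14), (18,16), (21,23), (25,0)}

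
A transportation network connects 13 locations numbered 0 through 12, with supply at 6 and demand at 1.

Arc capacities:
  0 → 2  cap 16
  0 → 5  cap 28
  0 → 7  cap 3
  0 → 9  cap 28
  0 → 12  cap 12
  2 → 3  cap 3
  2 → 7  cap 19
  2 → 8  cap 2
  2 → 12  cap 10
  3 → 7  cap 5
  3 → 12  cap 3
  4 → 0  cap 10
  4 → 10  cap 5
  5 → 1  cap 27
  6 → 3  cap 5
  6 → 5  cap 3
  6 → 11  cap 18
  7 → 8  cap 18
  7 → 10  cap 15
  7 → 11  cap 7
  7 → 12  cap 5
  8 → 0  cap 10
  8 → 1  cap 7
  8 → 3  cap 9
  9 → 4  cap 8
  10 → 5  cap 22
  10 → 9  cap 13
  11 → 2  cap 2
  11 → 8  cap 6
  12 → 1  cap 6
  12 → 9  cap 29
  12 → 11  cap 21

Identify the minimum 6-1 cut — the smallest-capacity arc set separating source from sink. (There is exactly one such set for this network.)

Min-cut arcs: {(6,3), (6,5), (11,2), (11,8)} (total capacity 16)

augment #1: 6→5→1 push 3
augment #2: 6→3→12→1 push 3
augment #3: 6→11→8→1 push 6
augment #4: 6→3→7→8→1 push 1
augment #5: 6→3→7→12→1 push 1
augment #6: 6→11→2→12→1 push 2
max flow = 16; residual-reachable set from 6 gives S-side
cut edges (S→T): {(6,3), (6,5), (11,2), (11,8)} total cap 16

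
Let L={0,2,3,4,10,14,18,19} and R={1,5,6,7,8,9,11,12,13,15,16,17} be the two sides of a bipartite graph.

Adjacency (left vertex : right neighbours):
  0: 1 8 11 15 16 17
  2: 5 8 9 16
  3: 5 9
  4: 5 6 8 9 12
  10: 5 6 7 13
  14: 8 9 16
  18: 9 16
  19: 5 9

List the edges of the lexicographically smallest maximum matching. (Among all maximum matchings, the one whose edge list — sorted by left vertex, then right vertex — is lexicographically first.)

Lex-smallest maximum matching: {(0,1), (2,5), (3,9), (4,6), (10,7), (14,8), (18,16)}

|M| = 7 (so the lex-smallest maximum matching has 7 edges)
process left vertices in ascending order; for each, take the smallest-labelled available neighbour that still permits 7 edges overall, or leave it unmatched if none does
lex-smallest matching: {0-1, 2-5, 3-9, 4-6, 10-7, 14-8, 18-16}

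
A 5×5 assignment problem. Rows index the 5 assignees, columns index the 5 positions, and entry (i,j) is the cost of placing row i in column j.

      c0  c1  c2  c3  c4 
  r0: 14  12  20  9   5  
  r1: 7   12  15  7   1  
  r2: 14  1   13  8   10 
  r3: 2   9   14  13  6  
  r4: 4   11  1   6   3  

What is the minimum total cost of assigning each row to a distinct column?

Minimum assignment cost: 14

optimal assignment: row0→col3 (cost 9), row1→col4 (cost 1), row2→col1 (cost 1), row3→col0 (cost 2), row4→col2 (cost 1)
total = 9 + 1 + 1 + 2 + 1 = 14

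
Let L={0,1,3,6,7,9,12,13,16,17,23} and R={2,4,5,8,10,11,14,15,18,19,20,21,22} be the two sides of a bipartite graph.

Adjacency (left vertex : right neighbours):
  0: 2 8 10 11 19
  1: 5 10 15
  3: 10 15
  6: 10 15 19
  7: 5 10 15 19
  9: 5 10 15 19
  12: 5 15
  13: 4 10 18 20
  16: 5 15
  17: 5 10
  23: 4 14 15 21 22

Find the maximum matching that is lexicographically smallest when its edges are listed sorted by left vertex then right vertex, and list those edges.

|M| = 7 (so the lex-smallest maximum matching has 7 edges)
process left vertices in ascending order; for each, take the smallest-labelled available neighbour that still permits 7 edges overall, or leave it unmatched if none does
lex-smallest matching: {0-2, 1-5, 3-10, 6-15, 7-19, 13-4, 23-14}

Lex-smallest maximum matching: {(0,2), (1,5), (3,10), (6,15), (7,19), (13,4), (23,14)}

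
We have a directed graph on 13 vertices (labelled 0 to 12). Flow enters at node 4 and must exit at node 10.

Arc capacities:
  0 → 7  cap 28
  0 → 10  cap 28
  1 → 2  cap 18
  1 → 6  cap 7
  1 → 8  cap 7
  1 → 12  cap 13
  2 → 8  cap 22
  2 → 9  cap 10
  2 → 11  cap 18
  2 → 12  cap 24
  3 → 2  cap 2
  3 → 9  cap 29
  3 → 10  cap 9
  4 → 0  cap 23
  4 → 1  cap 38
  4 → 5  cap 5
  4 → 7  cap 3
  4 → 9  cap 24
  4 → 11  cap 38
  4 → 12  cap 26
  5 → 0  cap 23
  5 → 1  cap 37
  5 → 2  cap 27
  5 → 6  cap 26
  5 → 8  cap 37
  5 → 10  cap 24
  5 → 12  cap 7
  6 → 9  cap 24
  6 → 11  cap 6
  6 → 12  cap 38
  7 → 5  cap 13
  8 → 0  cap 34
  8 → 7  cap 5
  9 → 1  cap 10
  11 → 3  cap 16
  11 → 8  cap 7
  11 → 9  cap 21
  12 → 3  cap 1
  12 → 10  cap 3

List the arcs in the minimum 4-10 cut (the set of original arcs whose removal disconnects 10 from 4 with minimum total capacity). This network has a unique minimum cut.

augment #1: 4→0→10 push 23
augment #2: 4→5→10 push 5
augment #3: 4→12→10 push 3
augment #4: 4→7→5→10 push 3
augment #5: 4→11→3→10 push 9
augment #6: 4→1→8→0→10 push 5
augment #7: 4→1→8→7→5→10 push 2
augment #8: 4→11→8→7→5→10 push 3
augment #9: 4→11→8→0→7→5→10 push 4
augment #10: 4→1→2→8→0→7→5→10 push 1
max flow = 58; residual-reachable set from 4 gives S-side
cut edges (S→T): {(0,10), (3,10), (4,5), (7,5), (12,10)} total cap 58

Min-cut arcs: {(0,10), (3,10), (4,5), (7,5), (12,10)} (total capacity 58)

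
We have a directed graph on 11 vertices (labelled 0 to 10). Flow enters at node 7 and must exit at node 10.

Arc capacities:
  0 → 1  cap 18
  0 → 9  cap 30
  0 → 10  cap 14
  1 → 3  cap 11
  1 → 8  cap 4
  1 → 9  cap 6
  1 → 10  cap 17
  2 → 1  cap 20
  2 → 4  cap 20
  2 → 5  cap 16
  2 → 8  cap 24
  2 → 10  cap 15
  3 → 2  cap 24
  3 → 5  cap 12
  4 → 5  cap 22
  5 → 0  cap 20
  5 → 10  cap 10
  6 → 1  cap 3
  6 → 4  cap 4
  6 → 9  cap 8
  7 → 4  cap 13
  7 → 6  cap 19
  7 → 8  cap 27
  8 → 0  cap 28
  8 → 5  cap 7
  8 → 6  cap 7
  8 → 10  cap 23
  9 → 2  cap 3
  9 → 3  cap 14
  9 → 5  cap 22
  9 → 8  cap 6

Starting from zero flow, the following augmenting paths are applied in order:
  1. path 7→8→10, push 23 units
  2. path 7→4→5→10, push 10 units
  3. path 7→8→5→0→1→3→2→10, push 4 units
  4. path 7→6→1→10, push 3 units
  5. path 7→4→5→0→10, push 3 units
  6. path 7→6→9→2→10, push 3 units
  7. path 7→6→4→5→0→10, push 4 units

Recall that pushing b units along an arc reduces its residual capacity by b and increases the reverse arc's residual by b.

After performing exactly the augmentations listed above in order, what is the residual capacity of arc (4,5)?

Residual capacity of (4,5): 5

after path 1 (7→8→10, push 23): res(4,5)=22
after path 2 (7→4→5→10, push 10): res(4,5)=12
after path 3 (7→8→5→0→1→3→2→10, push 4): res(4,5)=12
after path 4 (7→6→1→10, push 3): res(4,5)=12
after path 5 (7→4→5→0→10, push 3): res(4,5)=9
after path 6 (7→6→9→2→10, push 3): res(4,5)=9
after path 7 (7→6→4→5→0→10, push 4): res(4,5)=5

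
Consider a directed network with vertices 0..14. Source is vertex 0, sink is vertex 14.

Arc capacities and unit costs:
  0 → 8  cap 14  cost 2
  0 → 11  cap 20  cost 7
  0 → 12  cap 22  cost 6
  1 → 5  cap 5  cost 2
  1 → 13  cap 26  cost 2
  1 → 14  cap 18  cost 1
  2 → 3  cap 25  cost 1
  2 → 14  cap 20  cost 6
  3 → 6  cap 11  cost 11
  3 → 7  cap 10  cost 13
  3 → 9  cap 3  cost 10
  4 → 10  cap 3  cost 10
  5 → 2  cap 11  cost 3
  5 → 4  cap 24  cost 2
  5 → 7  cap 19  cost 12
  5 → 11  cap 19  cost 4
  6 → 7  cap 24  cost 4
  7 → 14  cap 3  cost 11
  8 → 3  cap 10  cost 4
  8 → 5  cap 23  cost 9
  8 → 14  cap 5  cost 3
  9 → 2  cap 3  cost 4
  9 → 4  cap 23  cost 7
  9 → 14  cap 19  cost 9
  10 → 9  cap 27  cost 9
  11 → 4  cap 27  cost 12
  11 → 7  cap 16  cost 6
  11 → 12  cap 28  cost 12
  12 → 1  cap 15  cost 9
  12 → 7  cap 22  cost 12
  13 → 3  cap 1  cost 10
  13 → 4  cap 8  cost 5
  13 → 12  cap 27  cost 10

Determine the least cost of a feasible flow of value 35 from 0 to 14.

shortest-cost path #1: 0→8→14 push 5 @ unit cost 5 (adds 25)
shortest-cost path #2: 0→12→1→14 push 15 @ unit cost 16 (adds 240)
shortest-cost path #3: 0→8→5→2→14 push 9 @ unit cost 20 (adds 180)
shortest-cost path #4: 0→11→7→14 push 3 @ unit cost 24 (adds 72)
shortest-cost path #5: 0→11→4→10→9→14 push 3 @ unit cost 47 (adds 141)
total cost = 658

Minimum cost for 35 units: 658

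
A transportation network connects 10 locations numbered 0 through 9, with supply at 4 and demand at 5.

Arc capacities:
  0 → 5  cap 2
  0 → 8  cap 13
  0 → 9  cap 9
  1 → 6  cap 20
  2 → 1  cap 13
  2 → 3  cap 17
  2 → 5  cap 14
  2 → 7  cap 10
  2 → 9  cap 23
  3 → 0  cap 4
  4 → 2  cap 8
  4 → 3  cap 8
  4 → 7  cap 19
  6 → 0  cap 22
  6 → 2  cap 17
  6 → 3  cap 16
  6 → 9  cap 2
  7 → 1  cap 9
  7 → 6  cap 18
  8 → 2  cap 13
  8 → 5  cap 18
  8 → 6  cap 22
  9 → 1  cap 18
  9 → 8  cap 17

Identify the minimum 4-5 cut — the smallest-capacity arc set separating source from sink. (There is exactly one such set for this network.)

augment #1: 4→2→5 push 8
augment #2: 4→3→0→5 push 2
augment #3: 4→3→0→8→5 push 2
augment #4: 4→7→6→2→5 push 6
augment #5: 4→7→6→0→8→5 push 11
augment #6: 4→7→6→9→8→5 push 1
augment #7: 4→7→1→6→9→8→5 push 1
max flow = 31; residual-reachable set from 4 gives S-side
cut edges (S→T): {(3,0), (4,2), (4,7)} total cap 31

Min-cut arcs: {(3,0), (4,2), (4,7)} (total capacity 31)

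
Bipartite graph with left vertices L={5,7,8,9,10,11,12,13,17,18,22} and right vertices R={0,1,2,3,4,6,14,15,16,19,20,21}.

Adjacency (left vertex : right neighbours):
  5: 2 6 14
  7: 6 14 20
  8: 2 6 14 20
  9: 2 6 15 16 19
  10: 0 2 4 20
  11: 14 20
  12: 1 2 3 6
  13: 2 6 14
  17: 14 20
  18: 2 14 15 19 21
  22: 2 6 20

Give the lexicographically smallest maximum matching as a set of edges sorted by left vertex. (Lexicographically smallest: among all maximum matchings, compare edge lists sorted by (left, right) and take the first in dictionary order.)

|M| = 8 (so the lex-smallest maximum matching has 8 edges)
process left vertices in ascending order; for each, take the smallest-labelled available neighbour that still permits 8 edges overall, or leave it unmatched if none does
lex-smallest matching: {5-2, 7-6, 8-14, 9-15, 10-0, 11-20, 12-1, 18-19}

Lex-smallest maximum matching: {(5,2), (7,6), (8,14), (9,15), (10,0), (11,20), (12,1), (18,19)}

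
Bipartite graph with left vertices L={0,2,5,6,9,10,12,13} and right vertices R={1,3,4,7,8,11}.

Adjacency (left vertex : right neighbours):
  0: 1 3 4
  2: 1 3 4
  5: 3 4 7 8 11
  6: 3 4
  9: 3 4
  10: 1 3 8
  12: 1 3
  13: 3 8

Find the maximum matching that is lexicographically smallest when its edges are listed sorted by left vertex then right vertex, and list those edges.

Lex-smallest maximum matching: {(0,1), (2,3), (5,7), (6,4), (10,8)}

|M| = 5 (so the lex-smallest maximum matching has 5 edges)
process left vertices in ascending order; for each, take the smallest-labelled available neighbour that still permits 5 edges overall, or leave it unmatched if none does
lex-smallest matching: {0-1, 2-3, 5-7, 6-4, 10-8}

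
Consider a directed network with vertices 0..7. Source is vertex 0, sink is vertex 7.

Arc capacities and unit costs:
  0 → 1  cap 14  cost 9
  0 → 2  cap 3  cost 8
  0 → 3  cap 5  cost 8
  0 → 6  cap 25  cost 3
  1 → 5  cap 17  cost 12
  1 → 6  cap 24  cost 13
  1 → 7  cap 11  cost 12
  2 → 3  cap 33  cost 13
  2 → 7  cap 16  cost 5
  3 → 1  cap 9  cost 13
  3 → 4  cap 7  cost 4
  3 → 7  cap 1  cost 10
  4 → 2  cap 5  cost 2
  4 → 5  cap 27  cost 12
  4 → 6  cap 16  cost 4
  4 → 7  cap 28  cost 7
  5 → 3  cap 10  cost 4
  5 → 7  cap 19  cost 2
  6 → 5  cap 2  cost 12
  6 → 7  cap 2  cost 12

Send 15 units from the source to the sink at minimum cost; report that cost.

shortest-cost path #1: 0→2→7 push 3 @ unit cost 13 (adds 39)
shortest-cost path #2: 0→6→7 push 2 @ unit cost 15 (adds 30)
shortest-cost path #3: 0→6→5→7 push 2 @ unit cost 17 (adds 34)
shortest-cost path #4: 0→3→7 push 1 @ unit cost 18 (adds 18)
shortest-cost path #5: 0→3→4→7 push 4 @ unit cost 19 (adds 76)
shortest-cost path #6: 0→1→7 push 3 @ unit cost 21 (adds 63)
total cost = 260

Minimum cost for 15 units: 260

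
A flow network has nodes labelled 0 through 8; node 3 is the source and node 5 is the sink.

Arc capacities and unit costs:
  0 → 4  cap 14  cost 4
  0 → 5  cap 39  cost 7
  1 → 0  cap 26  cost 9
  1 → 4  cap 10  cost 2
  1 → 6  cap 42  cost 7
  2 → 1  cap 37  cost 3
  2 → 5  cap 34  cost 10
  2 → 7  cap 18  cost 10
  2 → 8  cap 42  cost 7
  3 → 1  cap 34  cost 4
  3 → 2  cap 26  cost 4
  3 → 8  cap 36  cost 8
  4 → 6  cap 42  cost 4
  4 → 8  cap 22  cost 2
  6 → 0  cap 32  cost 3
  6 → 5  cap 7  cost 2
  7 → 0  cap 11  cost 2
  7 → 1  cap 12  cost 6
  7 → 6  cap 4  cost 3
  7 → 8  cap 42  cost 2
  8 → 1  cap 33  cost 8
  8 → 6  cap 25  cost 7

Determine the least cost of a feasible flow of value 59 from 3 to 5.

shortest-cost path #1: 3→1→4→6→5 push 7 @ unit cost 12 (adds 84)
shortest-cost path #2: 3→2→5 push 26 @ unit cost 14 (adds 364)
shortest-cost path #3: 3→1→0→5 push 26 @ unit cost 20 (adds 520)
total cost = 968

Minimum cost for 59 units: 968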